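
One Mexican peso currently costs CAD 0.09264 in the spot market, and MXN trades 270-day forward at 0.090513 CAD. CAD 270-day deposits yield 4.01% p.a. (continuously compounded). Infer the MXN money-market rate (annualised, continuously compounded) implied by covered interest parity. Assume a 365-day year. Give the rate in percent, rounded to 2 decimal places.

7.15%

T = 270/365 years.
F/S = 0.090513/0.09264 = 0.9770402 = (growth of CAD) / (growth of MXN).
CAD growth factor: e^(0.0401×270/365) = 1.0301073.
Hence g_MXN = 1.0543141.
r = ln(1.0543141)/(270/365) = 0.071500 → 7.15%.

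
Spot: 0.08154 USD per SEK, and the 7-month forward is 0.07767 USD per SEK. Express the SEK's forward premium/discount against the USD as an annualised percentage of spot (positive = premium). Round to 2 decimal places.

T = 7/12 years.
(F − S)/S = (0.07767 − 0.08154)/0.08154 = -0.0474614.
Per annum: -0.0474614 / (7/12) = -0.081362 = -8.14%.

-8.14%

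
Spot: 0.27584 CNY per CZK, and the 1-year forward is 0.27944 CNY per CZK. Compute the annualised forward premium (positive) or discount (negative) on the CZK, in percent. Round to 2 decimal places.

T = 1 year.
(F − S)/S = (0.27944 − 0.27584)/0.27584 = 0.0130510.
Per annum: 0.0130510 / 1 = 0.013051 = 1.31%.

+1.31%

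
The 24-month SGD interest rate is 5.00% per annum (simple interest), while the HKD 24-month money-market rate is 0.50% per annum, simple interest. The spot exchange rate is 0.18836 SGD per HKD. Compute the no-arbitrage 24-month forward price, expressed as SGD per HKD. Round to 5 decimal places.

0.20514

T = 2 years.
Growth of 1 SGD over T: 1 + 0.0500×2 = 1.100000.
HKD accumulates by 1 + 0.0050×2 = 1.010000.
CIP: F = S · (grow SGD)/(grow HKD) = 0.18836 × 1.100000/1.010000 = 0.2051446 SGD per HKD.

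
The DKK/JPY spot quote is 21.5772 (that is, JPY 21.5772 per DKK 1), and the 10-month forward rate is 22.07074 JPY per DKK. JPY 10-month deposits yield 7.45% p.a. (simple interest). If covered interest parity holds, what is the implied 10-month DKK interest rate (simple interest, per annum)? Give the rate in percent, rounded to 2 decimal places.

4.60%

T = 10/12 years.
F/S = 22.07074/21.5772 = 1.0228732 = (growth of JPY) / (growth of DKK).
The JPY side grows by 1 + 0.0745×10/12 = 1.0620833.
Hence g_DKK = 1.0383333.
r = (1.0383333 − 1)/(10/12) = 0.046000 → 4.60%.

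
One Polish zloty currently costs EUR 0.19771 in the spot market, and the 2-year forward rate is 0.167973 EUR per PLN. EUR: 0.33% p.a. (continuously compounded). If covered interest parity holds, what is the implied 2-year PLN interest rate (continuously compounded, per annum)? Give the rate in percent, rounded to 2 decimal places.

T = 2 years.
F/S = 0.167973/0.19771 = 0.8495928 = (growth of EUR) / (growth of PLN).
The EUR side grows by e^(0.0033×2) = 1.0066218.
So the PLN growth factor = 1.1848285.
r = ln(1.1848285)/2 = 0.084799 → 8.48%.

8.48%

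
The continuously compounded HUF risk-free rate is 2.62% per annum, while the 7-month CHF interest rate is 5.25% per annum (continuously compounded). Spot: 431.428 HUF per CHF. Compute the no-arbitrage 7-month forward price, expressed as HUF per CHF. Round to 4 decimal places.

T = 7/12 years.
HUF growth factor: e^(0.0262×7/12) = 1.015400721.
CHF growth factor: e^(0.0525×7/12) = 1.031098769.
CIP: F = S · (grow HUF)/(grow CHF) = 431.428 × 1.015400721/1.031098769 = 424.859689 HUF per CHF.

424.8597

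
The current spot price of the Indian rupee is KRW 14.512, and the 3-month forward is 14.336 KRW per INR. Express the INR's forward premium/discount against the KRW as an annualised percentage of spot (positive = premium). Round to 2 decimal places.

T = 3/12 years.
INR trades forward at -1.21279% vs spot over the period.
Annualise by dividing by T: -0.0121279 / (3/12) = -0.048512 → -4.85%.

-4.85%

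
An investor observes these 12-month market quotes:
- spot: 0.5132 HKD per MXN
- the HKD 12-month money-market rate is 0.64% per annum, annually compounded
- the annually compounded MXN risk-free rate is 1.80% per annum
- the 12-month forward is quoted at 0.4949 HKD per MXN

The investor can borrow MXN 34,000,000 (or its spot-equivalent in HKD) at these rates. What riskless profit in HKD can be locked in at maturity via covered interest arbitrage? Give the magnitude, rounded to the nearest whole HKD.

HKD 430,994

T = 1 year.
Invest the MXN and cover forward: 34,000,000 × 1.018000 × 0.4949 = HKD 17,129,478.80.
Convert at spot and invest in HKD: 34,000,000 × 0.5132 × 1.006400 = HKD 17,560,472.32.
The quoted forward undervalues MXN, so borrow MXN, convert to HKD at spot, deposit the HKD at 0.64%, and buy MXN forward at 0.4949 to cover the loan.
Arbitrage profit = |17,129,478.80 − 17,560,472.32| = HKD 430,994.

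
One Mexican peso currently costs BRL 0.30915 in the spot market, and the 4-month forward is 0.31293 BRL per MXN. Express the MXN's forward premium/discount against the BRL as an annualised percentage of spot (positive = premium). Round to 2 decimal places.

T = 4/12 years.
Period premium: (0.31293 − 0.30915)/0.30915 = 0.0122271.
Per annum: 0.0122271 / (4/12) = 0.036681 = 3.67%.

+3.67%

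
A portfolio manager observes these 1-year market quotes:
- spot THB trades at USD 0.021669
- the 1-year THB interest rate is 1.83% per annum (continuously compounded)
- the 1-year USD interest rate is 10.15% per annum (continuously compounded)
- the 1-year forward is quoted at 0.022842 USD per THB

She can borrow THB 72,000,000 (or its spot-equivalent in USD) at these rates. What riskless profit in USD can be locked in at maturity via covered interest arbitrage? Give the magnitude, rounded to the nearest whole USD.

USD 51,843

T = 1 year.
Route A — deposit THB, sell forward: 72,000,000 × 1.018468471 × 0.022842 = USD 1,674,997.69.
Route B — convert at spot, deposit USD: 72,000,000 × 0.021669 × 1.106829918 = USD 1,726,840.62.
The quoted forward undervalues THB, so borrow THB, convert to USD at spot, deposit the USD at 10.15%, and buy THB forward at 0.022842 to cover the loan.
The gap between the two covered legs is USD 51,843.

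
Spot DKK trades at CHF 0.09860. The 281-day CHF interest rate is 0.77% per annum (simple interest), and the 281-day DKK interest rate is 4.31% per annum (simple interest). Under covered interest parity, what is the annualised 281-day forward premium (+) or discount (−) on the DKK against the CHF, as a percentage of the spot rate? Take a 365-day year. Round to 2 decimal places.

-3.43%

T = 281/365 years.
No-arbitrage forward: 0.0986 × 1.0059279 / 1.0331811 = 0.09599913 CHF/DKK.
(F − S)/S ÷ T = (0.09599913 − 0.0986)/0.0986/(281/365) = -0.034263 → -3.43%.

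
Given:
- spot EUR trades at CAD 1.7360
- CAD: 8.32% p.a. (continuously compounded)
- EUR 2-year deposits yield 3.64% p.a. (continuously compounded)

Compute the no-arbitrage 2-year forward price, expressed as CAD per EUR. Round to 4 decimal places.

1.9063

T = 2 years.
CAD accumulates by e^(0.0832×2) = 1.1810454.
Growth of 1 EUR over T: e^(0.0364×2) = 1.0755154.
So F = 1.736 × 1.1810454 / 1.0755154 = 1.906337 (CAD/EUR).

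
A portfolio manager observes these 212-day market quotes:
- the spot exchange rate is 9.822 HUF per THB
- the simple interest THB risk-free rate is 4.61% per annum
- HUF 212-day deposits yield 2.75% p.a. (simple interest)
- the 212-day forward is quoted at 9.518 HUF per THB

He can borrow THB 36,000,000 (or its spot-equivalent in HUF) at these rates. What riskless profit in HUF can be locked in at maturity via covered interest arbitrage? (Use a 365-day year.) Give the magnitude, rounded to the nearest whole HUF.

HUF 7,417,079

T = 212/365 years.
Route A — deposit THB, sell forward: 36,000,000 × 1.02677589041 × 9.518 = HUF 351,822,705.30.
Route B — convert at spot, deposit HUF: 36,000,000 × 9.822 × 1.01597260274 = HUF 359,239,784.55.
The quoted forward undervalues THB, so borrow THB, convert to HUF at spot, deposit the HUF at 2.75%, and buy THB forward at 9.518 to cover the loan.
The gap between the two covered legs is HUF 7,417,079.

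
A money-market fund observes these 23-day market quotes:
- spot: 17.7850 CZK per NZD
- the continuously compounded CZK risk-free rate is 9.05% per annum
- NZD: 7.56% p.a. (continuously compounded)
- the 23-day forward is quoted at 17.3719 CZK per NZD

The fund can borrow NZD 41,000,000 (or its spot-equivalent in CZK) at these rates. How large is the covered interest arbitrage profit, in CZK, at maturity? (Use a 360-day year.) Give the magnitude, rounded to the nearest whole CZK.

CZK 17,716,941

T = 23/360 years.
Keep in NZD, deliver into the forward: 41,000,000·1.00484168325·17.3719 = CZK 715,696,378.73.
Swap to CZK now, deposit: 41,000,000·17.7850·1.00579869215 = CZK 733,413,319.34.
The quoted forward undervalues NZD, so borrow NZD, convert to CZK at spot, deposit the CZK at 9.05%, and buy NZD forward at 17.3719 to cover the loan.
Arbitrage profit = |715,696,378.73 − 733,413,319.34| = CZK 17,716,941.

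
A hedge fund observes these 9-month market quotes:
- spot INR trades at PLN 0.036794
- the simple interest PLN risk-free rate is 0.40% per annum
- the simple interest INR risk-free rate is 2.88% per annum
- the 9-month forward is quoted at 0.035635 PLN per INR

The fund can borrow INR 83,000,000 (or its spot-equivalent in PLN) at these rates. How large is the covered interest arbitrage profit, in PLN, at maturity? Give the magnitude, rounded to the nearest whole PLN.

PLN 41,472

T = 9/12 years.
Invest the INR and cover forward: 83,000,000 × 1.021600 × 0.035635 = PLN 3,021,591.43.
Convert at spot and invest in PLN: 83,000,000 × 0.036794 × 1.003000 = PLN 3,063,063.71.
The quoted forward undervalues INR, so borrow INR, convert to PLN at spot, deposit the PLN at 0.40%, and buy INR forward at 0.035635 to cover the loan.
Arbitrage profit = |3,021,591.43 − 3,063,063.71| = PLN 41,472.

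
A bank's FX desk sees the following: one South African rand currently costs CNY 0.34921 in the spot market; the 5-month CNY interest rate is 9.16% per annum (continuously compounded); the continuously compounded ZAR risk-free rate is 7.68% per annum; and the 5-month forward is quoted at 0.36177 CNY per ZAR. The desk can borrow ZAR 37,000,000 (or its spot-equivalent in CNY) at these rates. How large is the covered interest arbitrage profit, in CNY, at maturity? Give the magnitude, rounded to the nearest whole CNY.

T = 5/12 years.
Invest the ZAR and cover forward: 37,000,000 × 1.0325175053 × 0.36177 = CNY 13,820,752.74.
Convert at spot and invest in CNY: 37,000,000 × 0.34921 × 1.0389043692 = CNY 13,423,444.41.
The quoted forward overvalues ZAR, so borrow CNY, buy ZAR at spot, deposit the ZAR at 7.68%, and sell the proceeds forward at 0.36177.
Arbitrage profit = |13,820,752.74 − 13,423,444.41| = CNY 397,308.

CNY 397,308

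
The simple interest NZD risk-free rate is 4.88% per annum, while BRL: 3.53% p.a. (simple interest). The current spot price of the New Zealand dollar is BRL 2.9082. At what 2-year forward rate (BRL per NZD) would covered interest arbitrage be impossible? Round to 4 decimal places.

T = 2 years.
Growth of 1 BRL over T: 1 + 0.0353×2 = 1.070600.
NZD growth factor: 1 + 0.0488×2 = 1.097600.
Forward (BRL per NZD) = 2.9082 × 1.070600 / 1.097600 = 2.836661.

2.8367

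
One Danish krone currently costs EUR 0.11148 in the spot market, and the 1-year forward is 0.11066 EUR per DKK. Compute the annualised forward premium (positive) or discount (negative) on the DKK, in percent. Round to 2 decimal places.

-0.74%

T = 1 year.
(F − S)/S = (0.11066 − 0.11148)/0.11148 = -0.0073556.
Per annum: -0.0073556 / 1 = -0.007356 = -0.74%.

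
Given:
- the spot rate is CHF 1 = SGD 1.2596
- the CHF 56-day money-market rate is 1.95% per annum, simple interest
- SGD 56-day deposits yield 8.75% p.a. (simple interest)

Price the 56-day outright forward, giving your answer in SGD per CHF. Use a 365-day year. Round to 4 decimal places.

1.2727

T = 56/365 years.
SGD accumulates by 1 + 0.0875×56/365 = 1.0134247.
Growth of 1 CHF over T: 1 + 0.0195×56/365 = 1.0029918.
So F = 1.2596 × 1.0134247 / 1.0029918 = 1.272702 (SGD/CHF).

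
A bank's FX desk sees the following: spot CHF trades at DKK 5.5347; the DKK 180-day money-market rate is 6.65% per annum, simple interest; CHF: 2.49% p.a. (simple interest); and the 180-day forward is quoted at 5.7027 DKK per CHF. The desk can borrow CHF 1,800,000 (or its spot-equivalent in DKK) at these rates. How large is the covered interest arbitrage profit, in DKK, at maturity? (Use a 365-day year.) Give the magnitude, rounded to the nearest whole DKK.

DKK 101,733

T = 180/365 years.
Invest the CHF and cover forward: 1,800,000 × 1.0122794521 × 5.7027 = DKK 10,390,906.86.
Convert at spot and invest in DKK: 1,800,000 × 5.5347 × 1.0327945205 = DKK 10,289,174.10.
The quoted forward overvalues CHF, so borrow DKK, buy CHF at spot, deposit the CHF at 2.49%, and sell the proceeds forward at 5.7027.
The gap between the two covered legs is DKK 101,733.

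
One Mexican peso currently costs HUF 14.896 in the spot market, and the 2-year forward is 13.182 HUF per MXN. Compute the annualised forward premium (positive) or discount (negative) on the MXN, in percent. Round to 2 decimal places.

T = 2 years.
(F − S)/S = (13.182 − 14.896)/14.896 = -0.1150644.
Annualise by dividing by T: -0.1150644 / 2 = -0.057532 → -5.75%.

-5.75%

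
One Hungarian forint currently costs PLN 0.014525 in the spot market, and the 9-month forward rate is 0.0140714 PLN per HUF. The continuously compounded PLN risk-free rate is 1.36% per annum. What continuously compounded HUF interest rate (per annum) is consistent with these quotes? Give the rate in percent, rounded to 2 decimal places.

T = 9/12 years.
F/S = 0.0140714/0.014525 = 0.9687711 = (growth of PLN) / (growth of HUF).
PLN growth factor: e^(0.0136×9/12) = 1.0102522.
That pins the HUF growth at 1.0428183.
Take logs: ln 1.0428183 / (9/12) = 0.055903, so 5.59%.

5.59%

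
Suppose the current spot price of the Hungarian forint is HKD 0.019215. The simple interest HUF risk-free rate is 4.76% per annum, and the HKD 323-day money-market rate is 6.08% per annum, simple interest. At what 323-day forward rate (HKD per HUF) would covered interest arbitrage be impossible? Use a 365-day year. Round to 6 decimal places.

0.019430

T = 323/365 years.
Growth of 1 HKD over T: 1 + 0.0608×323/365 = 1.0538038.
Growth of 1 HUF over T: 1 + 0.0476×323/365 = 1.0421227.
So F = 0.019215 × 1.0538038 / 1.0421227 = 0.01943038 (HKD/HUF).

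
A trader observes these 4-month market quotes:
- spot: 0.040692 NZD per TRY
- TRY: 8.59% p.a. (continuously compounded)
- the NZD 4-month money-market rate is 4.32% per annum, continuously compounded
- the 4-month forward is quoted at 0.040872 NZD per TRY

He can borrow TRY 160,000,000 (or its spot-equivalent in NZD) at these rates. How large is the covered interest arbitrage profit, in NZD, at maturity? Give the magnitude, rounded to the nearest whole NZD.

T = 4/12 years.
Route A — deposit TRY, sell forward: 160,000,000 × 1.029047208 × 0.040872 = NZD 6,729,474.80.
Route B — convert at spot, deposit NZD: 160,000,000 × 0.040692 × 1.014504179 = NZD 6,605,152.65.
The quoted forward overvalues TRY, so borrow NZD, buy TRY at spot, deposit the TRY at 8.59%, and sell the proceeds forward at 0.040872.
Profit = 6,729,474.80 − 6,605,152.65 = NZD 124,322.

NZD 124,322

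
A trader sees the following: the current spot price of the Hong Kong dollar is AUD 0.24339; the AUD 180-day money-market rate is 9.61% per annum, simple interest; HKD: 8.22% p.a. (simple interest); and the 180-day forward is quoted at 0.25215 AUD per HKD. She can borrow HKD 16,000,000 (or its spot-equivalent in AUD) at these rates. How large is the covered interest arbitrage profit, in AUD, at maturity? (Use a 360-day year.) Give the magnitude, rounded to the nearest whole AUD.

T = 180/360 years.
Keep in HKD, deliver into the forward: 16,000,000·1.041100·0.25215 = AUD 4,200,213.84.
Swap to AUD now, deposit: 16,000,000·0.24339·1.048050 = AUD 4,081,358.23.
The quoted forward overvalues HKD, so borrow AUD, buy HKD at spot, deposit the HKD at 8.22%, and sell the proceeds forward at 0.25215.
Profit = 4,200,213.84 − 4,081,358.23 = AUD 118,856.

AUD 118,856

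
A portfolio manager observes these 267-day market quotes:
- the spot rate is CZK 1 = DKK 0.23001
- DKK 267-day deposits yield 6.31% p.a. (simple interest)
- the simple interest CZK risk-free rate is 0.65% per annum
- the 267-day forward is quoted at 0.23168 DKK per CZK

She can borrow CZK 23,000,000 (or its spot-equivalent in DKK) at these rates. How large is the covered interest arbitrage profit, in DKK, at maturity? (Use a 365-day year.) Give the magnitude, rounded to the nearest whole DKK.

T = 267/365 years.
Keep in CZK, deliver into the forward: 23,000,000·1.004754795·0.23168 = DKK 5,353,976.59.
Swap to DKK now, deposit: 23,000,000·0.23001·1.046158082 = DKK 5,534,416.87.
The quoted forward undervalues CZK, so borrow CZK, convert to DKK at spot, deposit the DKK at 6.31%, and buy CZK forward at 0.23168 to cover the loan.
The gap between the two covered legs is DKK 180,440.

DKK 180,440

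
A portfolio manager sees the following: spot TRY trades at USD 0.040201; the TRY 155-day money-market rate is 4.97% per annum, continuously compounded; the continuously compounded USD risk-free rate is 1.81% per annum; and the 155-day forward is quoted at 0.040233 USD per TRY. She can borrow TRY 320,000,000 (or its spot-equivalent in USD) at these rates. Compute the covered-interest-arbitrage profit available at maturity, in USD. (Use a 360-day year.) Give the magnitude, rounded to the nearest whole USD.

USD 188,062

T = 155/360 years.
Route A — deposit TRY, sell forward: 320,000,000 × 1.0216292032 × 0.040233 = USD 13,153,026.47.
Route B — convert at spot, deposit USD: 320,000,000 × 0.040201 × 1.0078235004 = USD 12,964,964.01.
The quoted forward overvalues TRY, so borrow USD, buy TRY at spot, deposit the TRY at 4.97%, and sell the proceeds forward at 0.040233.
Arbitrage profit = |13,153,026.47 − 12,964,964.01| = USD 188,062.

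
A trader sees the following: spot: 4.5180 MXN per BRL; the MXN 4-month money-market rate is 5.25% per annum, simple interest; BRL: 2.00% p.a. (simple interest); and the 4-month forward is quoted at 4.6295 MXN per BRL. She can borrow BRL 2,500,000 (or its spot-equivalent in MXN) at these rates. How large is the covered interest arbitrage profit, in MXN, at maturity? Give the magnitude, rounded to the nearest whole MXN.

MXN 158,246

T = 4/12 years.
Route A — deposit BRL, sell forward: 2,500,000 × 1.0066666667 × 4.6295 = MXN 11,650,908.33.
Route B — convert at spot, deposit MXN: 2,500,000 × 4.5180 × 1.017500 = MXN 11,492,662.50.
The quoted forward overvalues BRL, so borrow MXN, buy BRL at spot, deposit the BRL at 2.00%, and sell the proceeds forward at 4.6295.
Profit = 11,650,908.33 − 11,492,662.50 = MXN 158,246.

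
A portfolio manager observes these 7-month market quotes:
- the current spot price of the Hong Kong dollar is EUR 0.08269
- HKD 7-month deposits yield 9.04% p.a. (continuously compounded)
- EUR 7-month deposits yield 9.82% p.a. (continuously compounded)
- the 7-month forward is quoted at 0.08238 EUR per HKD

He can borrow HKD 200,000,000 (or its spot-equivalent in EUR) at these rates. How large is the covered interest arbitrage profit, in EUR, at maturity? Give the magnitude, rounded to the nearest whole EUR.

EUR 144,860

T = 7/12 years.
Keep in HKD, deliver into the forward: 200,000,000·1.0541485014·0.08238 = EUR 17,368,150.71.
Swap to EUR now, deposit: 200,000,000·0.08269·1.0589558054 = EUR 17,513,011.11.
The quoted forward undervalues HKD, so borrow HKD, convert to EUR at spot, deposit the EUR at 9.82%, and buy HKD forward at 0.08238 to cover the loan.
Arbitrage profit = |17,368,150.71 − 17,513,011.11| = EUR 144,860.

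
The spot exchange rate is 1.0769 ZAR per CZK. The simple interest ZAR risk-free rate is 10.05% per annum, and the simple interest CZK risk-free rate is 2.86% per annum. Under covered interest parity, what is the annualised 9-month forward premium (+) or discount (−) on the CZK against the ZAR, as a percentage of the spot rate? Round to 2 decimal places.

+7.04%

T = 9/12 years.
No-arbitrage forward: 1.0769 × 1.075375 / 1.021450 = 1.1337523 ZAR/CZK.
Annualised premium = (F − S)/S × (1/T) = (1.1337523 − 1.0769)/1.0769 ÷ (9/12) = 7.04%.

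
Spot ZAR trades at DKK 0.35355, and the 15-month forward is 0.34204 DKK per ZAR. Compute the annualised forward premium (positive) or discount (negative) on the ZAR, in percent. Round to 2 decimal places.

T = 15/12 years.
ZAR trades forward at -3.25555% vs spot over the period.
×(1/T) gives -2.60% p.a.

-2.60%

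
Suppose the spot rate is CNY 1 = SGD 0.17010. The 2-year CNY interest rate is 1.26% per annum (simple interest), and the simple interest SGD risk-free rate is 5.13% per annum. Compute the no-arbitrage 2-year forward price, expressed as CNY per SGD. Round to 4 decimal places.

5.4662

T = 2 years.
Growth of 1 SGD over T: 1 + 0.0513×2 = 1.102600.
CNY growth factor: 1 + 0.0126×2 = 1.025200.
So F = 0.1701 × 1.102600 / 1.025200 = 0.1829421 (SGD/CNY).
Invert for CNY per SGD: 1 / 0.1829421 = 5.4662.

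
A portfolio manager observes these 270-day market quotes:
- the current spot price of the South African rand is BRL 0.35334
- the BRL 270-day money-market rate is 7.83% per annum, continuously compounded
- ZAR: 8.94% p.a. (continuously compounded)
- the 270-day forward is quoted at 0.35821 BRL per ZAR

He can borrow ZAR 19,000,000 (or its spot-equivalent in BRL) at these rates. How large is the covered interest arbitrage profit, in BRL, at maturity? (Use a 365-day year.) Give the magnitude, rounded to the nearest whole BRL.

T = 270/365 years.
Invest the ZAR and cover forward: 19,000,000 × 1.068367206 × 0.35821 = BRL 7,271,296.52.
Convert at spot and invest in BRL: 19,000,000 × 0.35334 × 1.059630803 = BRL 7,113,789.01.
The quoted forward overvalues ZAR, so borrow BRL, buy ZAR at spot, deposit the ZAR at 8.94%, and sell the proceeds forward at 0.35821.
The gap between the two covered legs is BRL 157,508.

BRL 157,508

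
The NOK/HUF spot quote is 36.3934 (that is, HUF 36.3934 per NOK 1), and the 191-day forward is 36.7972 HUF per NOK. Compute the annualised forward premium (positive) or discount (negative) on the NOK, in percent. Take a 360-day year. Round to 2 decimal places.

T = 191/360 years.
Period premium: (36.7972 − 36.3934)/36.3934 = 0.0110954.
Annualise by dividing by T: 0.0110954 / (191/360) = 0.020913 → 2.09%.

+2.09%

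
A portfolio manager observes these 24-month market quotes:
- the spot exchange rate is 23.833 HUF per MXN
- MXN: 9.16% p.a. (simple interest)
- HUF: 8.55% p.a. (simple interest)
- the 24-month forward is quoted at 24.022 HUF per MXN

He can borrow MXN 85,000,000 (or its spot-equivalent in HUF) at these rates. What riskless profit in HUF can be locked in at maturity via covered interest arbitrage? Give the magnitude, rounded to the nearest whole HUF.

T = 2 years.
Route A — deposit MXN, sell forward: 85,000,000 × 1.183200 × 24.022 = HUF 2,415,940,584.00.
Route B — convert at spot, deposit HUF: 85,000,000 × 23.833 × 1.171000 = HUF 2,372,217,655.00.
The quoted forward overvalues MXN, so borrow HUF, buy MXN at spot, deposit the MXN at 9.16%, and sell the proceeds forward at 24.022.
Arbitrage profit = |2,415,940,584.00 − 2,372,217,655.00| = HUF 43,722,929.

HUF 43,722,929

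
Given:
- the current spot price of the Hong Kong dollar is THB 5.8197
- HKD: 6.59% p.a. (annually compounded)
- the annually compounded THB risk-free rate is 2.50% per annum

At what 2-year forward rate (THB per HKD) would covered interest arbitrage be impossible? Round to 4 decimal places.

T = 2 years.
Growth of 1 THB over T: (1 + 0.0250)^2 = 1.050625.
HKD growth factor: (1 + 0.0659)^2 = 1.1361428.
CIP: F = S · (grow THB)/(grow HKD) = 5.8197 × 1.050625/1.1361428 = 5.381649 THB per HKD.

5.3816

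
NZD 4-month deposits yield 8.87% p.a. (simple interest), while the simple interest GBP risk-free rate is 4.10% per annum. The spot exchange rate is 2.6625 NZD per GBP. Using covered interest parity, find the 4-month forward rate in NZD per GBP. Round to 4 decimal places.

2.7043

T = 4/12 years.
NZD accumulates by 1 + 0.0887×4/12 = 1.0295667.
GBP accumulates by 1 + 0.0410×4/12 = 1.0136667.
CIP: F = S · (grow NZD)/(grow GBP) = 2.6625 × 1.0295667/1.0136667 = 2.704263 NZD per GBP.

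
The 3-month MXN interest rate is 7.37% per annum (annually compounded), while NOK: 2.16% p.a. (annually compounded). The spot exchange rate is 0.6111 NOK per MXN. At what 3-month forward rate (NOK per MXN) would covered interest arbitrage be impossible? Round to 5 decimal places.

0.60355

T = 3/12 years.
NOK growth factor: (1 + 0.0216)^(3/12) = 1.0053568.
MXN growth factor: (1 + 0.0737)^(3/12) = 1.0179366.
CIP: F = S · (grow NOK)/(grow MXN) = 0.6111 × 1.0053568/1.0179366 = 0.6035479 NOK per MXN.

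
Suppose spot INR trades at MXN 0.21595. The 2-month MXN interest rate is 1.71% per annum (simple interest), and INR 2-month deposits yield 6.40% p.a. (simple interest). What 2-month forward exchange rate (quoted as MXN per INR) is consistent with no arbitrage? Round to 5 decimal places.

0.21428

T = 2/12 years.
MXN accumulates by 1 + 0.0171×2/12 = 1.002850.
INR accumulates by 1 + 0.0640×2/12 = 1.0106667.
So F = 0.21595 × 1.002850 / 1.0106667 = 0.2142798 (MXN/INR).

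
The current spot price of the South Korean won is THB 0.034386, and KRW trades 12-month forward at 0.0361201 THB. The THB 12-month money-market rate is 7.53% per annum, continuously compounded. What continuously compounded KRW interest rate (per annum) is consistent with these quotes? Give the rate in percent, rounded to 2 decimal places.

2.61%

T = 1 year.
By CIP, F/S equals the THB-to-KRW growth ratio: 0.0361201/0.034386 = 1.0504304.
THB growth factor: e^(0.0753×1) = 1.0782076.
So the KRW growth factor = 1.0264436.
r = ln(1.0264436)/1 = 0.026100 → 2.61%.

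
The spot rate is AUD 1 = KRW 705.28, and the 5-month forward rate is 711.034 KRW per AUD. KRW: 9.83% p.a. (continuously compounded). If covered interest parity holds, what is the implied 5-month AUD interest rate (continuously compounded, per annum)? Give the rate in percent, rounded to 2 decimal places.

7.88%

T = 5/12 years.
CIP gives F = S · g_KRW/g_AUD, so g_KRW/g_AUD = 711.034/705.28 = 1.0081585.
The KRW side grows by e^(0.0983×5/12) = 1.0418087.
Hence g_AUD = 1.0333779.
r = ln(1.0333779)/(5/12) = 0.078799 → 7.88%.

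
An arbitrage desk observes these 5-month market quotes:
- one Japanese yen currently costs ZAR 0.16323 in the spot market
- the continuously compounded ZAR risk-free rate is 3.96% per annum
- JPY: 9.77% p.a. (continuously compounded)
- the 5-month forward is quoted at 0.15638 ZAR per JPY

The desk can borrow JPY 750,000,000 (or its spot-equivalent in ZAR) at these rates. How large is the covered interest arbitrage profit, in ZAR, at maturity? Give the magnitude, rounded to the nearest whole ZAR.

T = 5/12 years.
Keep in JPY, deliver into the forward: 750,000,000·1.04154827633·0.15638 = ZAR 122,157,989.59.
Swap to ZAR now, deposit: 750,000,000·0.16323·1.01663687679 = ZAR 124,459,228.05.
The quoted forward undervalues JPY, so borrow JPY, convert to ZAR at spot, deposit the ZAR at 3.96%, and buy JPY forward at 0.15638 to cover the loan.
Profit = 124,459,228.05 − 122,157,989.59 = ZAR 2,301,238.

ZAR 2,301,238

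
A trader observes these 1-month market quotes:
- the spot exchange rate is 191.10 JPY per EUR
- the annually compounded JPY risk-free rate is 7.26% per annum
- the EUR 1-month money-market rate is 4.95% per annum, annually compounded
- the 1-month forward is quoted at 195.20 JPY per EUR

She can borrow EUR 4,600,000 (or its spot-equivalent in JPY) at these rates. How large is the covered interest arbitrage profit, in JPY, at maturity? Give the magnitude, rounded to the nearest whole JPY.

T = 1/12 years.
Keep in EUR, deliver into the forward: 4,600,000·1.00403427087·195.20 = JPY 901,542,452.50.
Swap to JPY now, deposit: 4,600,000·191.10·1.00585755608 = JPY 884,209,143.25.
The quoted forward overvalues EUR, so borrow JPY, buy EUR at spot, deposit the EUR at 4.95%, and sell the proceeds forward at 195.20.
Profit = 901,542,452.50 − 884,209,143.25 = JPY 17,333,309.

JPY 17,333,309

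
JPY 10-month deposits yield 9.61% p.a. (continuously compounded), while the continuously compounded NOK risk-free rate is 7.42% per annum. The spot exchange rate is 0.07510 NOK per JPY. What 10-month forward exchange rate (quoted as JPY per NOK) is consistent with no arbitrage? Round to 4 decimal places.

13.5608

T = 10/12 years.
NOK accumulates by e^(0.0742×10/12) = 1.06378503.
Growth of 1 JPY over T: e^(0.0961×10/12) = 1.08337735.
CIP: F = S · (grow NOK)/(grow JPY) = 0.0751 × 1.06378503/1.08337735 = 0.073741855 NOK per JPY.
Invert for JPY per NOK: 1 / 0.073741855 = 13.5608.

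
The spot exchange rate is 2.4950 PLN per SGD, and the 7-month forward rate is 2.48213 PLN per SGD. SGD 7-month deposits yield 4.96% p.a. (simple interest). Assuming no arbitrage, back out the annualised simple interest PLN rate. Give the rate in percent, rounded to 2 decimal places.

4.05%

T = 7/12 years.
F/S = 2.48213/2.495 = 0.9948417 = (growth of PLN) / (growth of SGD).
SGD growth factor: 1 + 0.0496×7/12 = 1.0289333.
Hence g_PLN = 1.0236258.
r = (1.0236258 − 1)/(7/12) = 0.040501 → 4.05%.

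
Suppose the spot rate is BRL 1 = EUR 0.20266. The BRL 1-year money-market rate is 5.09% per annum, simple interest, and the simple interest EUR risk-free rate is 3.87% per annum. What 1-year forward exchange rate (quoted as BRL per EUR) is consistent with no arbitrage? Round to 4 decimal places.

4.9923

T = 1 year.
Growth of 1 EUR over T: 1 + 0.0387×1 = 1.038700.
Growth of 1 BRL over T: 1 + 0.0509×1 = 1.050900.
Forward (EUR per BRL) = 0.20266 × 1.038700 / 1.050900 = 0.2003073.
Quoted the other way: 1/0.2003073 = 4.9923 BRL per EUR.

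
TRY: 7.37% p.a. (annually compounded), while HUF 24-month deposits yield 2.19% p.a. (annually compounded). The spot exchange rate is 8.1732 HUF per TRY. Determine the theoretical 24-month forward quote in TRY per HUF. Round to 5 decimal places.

T = 2 years.
HUF accumulates by (1 + 0.0219)^2 = 1.0442796.
TRY growth factor: (1 + 0.0737)^2 = 1.1528317.
CIP: F = S · (grow HUF)/(grow TRY) = 8.1732 × 1.0442796/1.1528317 = 7.403601 HUF per TRY.
Quoted the other way: 1/7.403601 = 0.13507 TRY per HUF.

0.13507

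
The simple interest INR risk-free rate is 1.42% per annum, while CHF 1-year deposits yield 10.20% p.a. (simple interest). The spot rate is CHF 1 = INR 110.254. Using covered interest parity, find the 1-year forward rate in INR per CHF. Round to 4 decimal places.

T = 1 year.
Growth of 1 INR over T: 1 + 0.0142×1 = 1.014200.
Growth of 1 CHF over T: 1 + 0.1020×1 = 1.102000.
CIP: F = S · (grow INR)/(grow CHF) = 110.254 × 1.014200/1.102000 = 101.469698 INR per CHF.

101.4697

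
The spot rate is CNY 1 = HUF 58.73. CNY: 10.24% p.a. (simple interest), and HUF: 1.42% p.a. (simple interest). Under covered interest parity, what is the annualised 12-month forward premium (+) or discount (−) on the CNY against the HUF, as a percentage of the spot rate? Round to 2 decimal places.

-8.00%

T = 1 year.
CIP forward (HUF per CNY) = 58.73 × 1.014200/1.102400 = 54.03117.
Annualised premium = (F − S)/S × (1/T) = (54.03117 − 58.73)/58.73 ÷ 1 = -8.00%.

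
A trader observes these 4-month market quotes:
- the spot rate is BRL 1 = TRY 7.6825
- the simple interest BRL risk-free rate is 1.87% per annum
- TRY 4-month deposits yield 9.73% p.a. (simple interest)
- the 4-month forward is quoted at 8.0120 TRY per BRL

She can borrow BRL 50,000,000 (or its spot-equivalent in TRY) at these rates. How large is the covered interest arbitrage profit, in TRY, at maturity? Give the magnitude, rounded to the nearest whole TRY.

TRY 6,513,619

T = 4/12 years.
Route A — deposit BRL, sell forward: 50,000,000 × 1.00623333333 × 8.0120 = TRY 403,097,073.33.
Route B — convert at spot, deposit TRY: 50,000,000 × 7.6825 × 1.03243333333 = TRY 396,583,454.17.
The quoted forward overvalues BRL, so borrow TRY, buy BRL at spot, deposit the BRL at 1.87%, and sell the proceeds forward at 8.0120.
Profit = 403,097,073.33 − 396,583,454.17 = TRY 6,513,619.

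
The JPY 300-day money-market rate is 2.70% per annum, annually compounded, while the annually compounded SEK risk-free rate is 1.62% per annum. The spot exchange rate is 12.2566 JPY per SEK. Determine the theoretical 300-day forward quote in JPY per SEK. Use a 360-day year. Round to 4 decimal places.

T = 300/360 years.
Growth of 1 JPY over T: (1 + 0.0270)^(300/360) = 1.0224499.
SEK growth factor: (1 + 0.0162)^(300/360) = 1.01348189.
CIP: F = S · (grow JPY)/(grow SEK) = 12.2566 × 1.0224499/1.01348189 = 12.365055 JPY per SEK.

12.3651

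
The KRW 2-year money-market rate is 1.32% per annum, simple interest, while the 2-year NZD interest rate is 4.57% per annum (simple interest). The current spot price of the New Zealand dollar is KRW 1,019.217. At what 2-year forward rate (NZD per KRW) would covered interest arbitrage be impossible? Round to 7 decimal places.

0.0010433

T = 2 years.
KRW accumulates by 1 + 0.0132×2 = 1.026400.
NZD growth factor: 1 + 0.0457×2 = 1.091400.
CIP: F = S · (grow KRW)/(grow NZD) = 1019.217 × 1.026400/1.091400 = 958.5160 KRW per NZD.
Quoted the other way: 1/958.5160 = 0.0010433 NZD per KRW.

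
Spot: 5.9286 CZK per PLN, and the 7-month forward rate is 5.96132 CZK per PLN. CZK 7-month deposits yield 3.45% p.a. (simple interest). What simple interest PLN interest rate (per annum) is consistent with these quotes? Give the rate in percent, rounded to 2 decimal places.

T = 7/12 years.
CIP gives F = S · g_CZK/g_PLN, so g_CZK/g_PLN = 5.96132/5.9286 = 1.0055190.
The CZK side grows by 1 + 0.0345×7/12 = 1.020125.
Hence g_PLN = 1.0145258.
r = (1.0145258 − 1)/(7/12) = 0.024901 → 2.49%.

2.49%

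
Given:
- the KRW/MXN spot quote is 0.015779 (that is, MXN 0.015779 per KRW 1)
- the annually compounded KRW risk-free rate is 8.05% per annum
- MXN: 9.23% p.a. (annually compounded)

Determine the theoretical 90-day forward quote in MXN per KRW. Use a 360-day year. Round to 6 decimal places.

T = 90/360 years.
Growth of 1 MXN over T: (1 + 0.0923)^(90/360) = 1.0223168.
Growth of 1 KRW over T: (1 + 0.0805)^(90/360) = 1.0195445.
Forward (MXN per KRW) = 0.015779 × 1.0223168 / 1.0195445 = 0.01582191.

0.015822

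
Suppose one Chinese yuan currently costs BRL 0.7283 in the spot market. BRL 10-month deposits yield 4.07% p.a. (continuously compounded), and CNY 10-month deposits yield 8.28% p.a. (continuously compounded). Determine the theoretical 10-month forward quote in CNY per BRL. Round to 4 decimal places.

T = 10/12 years.
Growth of 1 BRL over T: e^(0.0407×10/12) = 1.0344984.
Growth of 1 CNY over T: e^(0.0828×10/12) = 1.0714362.
So F = 0.7283 × 1.0344984 / 1.0714362 = 0.7031918 (BRL/CNY).
Invert for CNY per BRL: 1 / 0.7031918 = 1.4221.

1.4221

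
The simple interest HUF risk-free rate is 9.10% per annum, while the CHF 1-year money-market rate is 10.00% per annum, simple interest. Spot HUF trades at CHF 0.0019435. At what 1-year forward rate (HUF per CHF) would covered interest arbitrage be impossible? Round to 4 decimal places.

T = 1 year.
CHF growth factor: 1 + 0.1000×1 = 1.100000.
HUF accumulates by 1 + 0.0910×1 = 1.091000.
Forward (CHF per HUF) = 0.0019435 × 1.100000 / 1.091000 = 0.00195953254.
Invert for HUF per CHF: 1 / 0.00195953254 = 510.3258.

510.3258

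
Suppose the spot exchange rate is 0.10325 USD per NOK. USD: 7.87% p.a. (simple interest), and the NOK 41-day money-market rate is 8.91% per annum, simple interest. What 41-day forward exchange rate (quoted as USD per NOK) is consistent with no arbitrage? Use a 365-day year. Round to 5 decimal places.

T = 41/365 years.
Growth of 1 USD over T: 1 + 0.0787×41/365 = 1.0088403.
NOK growth factor: 1 + 0.0891×41/365 = 1.0100085.
Forward (USD per NOK) = 0.10325 × 1.0088403 / 1.0100085 = 0.1031306.

0.10313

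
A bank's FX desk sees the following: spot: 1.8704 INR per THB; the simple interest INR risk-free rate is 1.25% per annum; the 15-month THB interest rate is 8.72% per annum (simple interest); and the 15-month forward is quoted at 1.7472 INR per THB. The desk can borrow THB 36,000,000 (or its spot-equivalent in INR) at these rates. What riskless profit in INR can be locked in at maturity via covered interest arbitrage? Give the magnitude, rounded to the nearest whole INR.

INR 1,368,713

T = 15/12 years.
Invest the THB and cover forward: 36,000,000 × 1.109000 × 1.7472 = INR 69,755,212.80.
Convert at spot and invest in INR: 36,000,000 × 1.8704 × 1.015625 = INR 68,386,500.00.
The quoted forward overvalues THB, so borrow INR, buy THB at spot, deposit the THB at 8.72%, and sell the proceeds forward at 1.7472.
The gap between the two covered legs is INR 1,368,713.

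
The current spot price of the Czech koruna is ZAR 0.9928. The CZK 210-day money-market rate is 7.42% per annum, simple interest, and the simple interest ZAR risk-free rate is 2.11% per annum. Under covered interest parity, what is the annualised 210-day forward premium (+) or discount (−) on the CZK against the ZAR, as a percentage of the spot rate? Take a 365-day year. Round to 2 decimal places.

T = 210/365 years.
F = S · g_ZAR/g_CZK = 0.9928 × 1.0121397/1.0426904 = 0.9637111.
Annualised premium = (F − S)/S × (1/T) = (0.9637111 − 0.9928)/0.9928 ÷ (210/365) = -5.09%.

-5.09%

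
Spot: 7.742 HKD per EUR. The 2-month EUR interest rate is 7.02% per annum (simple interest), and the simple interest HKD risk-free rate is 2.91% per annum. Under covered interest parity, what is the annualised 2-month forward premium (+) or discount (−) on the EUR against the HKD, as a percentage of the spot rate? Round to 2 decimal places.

T = 2/12 years.
No-arbitrage forward: 7.742 × 1.004850 / 1.011700 = 7.689581 HKD/EUR.
Annualised premium = (F − S)/S × (1/T) = (7.689581 − 7.742)/7.742 ÷ (2/12) = -4.06%.

-4.06%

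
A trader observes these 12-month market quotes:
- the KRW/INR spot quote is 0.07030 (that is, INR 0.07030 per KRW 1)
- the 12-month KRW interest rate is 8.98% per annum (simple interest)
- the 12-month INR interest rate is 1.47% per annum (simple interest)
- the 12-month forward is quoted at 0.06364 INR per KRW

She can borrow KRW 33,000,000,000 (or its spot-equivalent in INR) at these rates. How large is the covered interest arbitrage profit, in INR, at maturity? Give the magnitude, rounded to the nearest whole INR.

T = 1 year.
Route A — deposit KRW, sell forward: 33,000,000,000 × 1.089800 × 0.06364 = INR 2,288,710,776.00.
Route B — convert at spot, deposit INR: 33,000,000,000 × 0.07030 × 1.014700 = INR 2,354,002,530.00.
The quoted forward undervalues KRW, so borrow KRW, convert to INR at spot, deposit the INR at 1.47%, and buy KRW forward at 0.06364 to cover the loan.
The gap between the two covered legs is INR 65,291,754.

INR 65,291,754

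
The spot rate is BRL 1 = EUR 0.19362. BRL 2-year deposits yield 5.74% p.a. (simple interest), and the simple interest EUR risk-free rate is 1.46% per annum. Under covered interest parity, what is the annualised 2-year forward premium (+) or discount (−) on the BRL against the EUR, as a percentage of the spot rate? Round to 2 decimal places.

-3.84%

T = 2 years.
CIP forward (EUR per BRL) = 0.19362 × 1.029200/1.114800 = 0.17875287.
(F − S)/S ÷ T = (0.17875287 − 0.19362)/0.19362/2 = -0.038393 → -3.84%.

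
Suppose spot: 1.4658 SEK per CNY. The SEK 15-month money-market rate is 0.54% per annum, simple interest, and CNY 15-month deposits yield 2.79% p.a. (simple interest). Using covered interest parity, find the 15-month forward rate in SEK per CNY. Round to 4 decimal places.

T = 15/12 years.
SEK growth factor: 1 + 0.0054×15/12 = 1.006750.
CNY accumulates by 1 + 0.0279×15/12 = 1.034875.
Forward (SEK per CNY) = 1.4658 × 1.006750 / 1.034875 = 1.425964.

1.4260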